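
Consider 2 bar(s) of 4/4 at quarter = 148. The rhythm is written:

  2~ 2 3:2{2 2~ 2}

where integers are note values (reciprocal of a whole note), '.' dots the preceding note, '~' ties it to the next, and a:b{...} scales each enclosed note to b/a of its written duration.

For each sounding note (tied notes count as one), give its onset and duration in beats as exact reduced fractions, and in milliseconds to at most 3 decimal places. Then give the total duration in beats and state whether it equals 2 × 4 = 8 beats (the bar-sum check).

1) 0.0ms=0b +1621.622ms=4b
2) 1621.622ms=4b +540.541ms=4/3b
3) 2162.162ms=16/3b +1081.081ms=8/3b
Σ=8b of 8 (148bpm 4/4) — PASS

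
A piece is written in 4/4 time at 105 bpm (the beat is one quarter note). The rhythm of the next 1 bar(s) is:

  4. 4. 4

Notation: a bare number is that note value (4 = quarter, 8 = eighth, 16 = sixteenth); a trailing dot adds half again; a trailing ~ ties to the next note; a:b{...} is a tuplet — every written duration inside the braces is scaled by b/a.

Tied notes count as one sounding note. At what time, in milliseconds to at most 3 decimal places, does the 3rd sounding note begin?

note 3 onset = 3b = 1714.286ms

1. 0.0ms @ 0 + 857.143ms (3/2)
2. 857.143ms @ 3/2 + 857.143ms (3/2)
3. 1714.286ms @ 3 + 571.429ms (1)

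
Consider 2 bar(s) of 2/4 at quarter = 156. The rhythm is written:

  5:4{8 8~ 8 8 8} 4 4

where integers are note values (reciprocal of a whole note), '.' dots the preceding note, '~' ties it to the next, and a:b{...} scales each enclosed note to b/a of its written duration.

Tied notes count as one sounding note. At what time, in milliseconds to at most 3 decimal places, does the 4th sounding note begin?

note 4 onset = 8/5b = 615.385ms

1. 0.0ms @ 0 + 153.846ms (2/5)
2. 153.846ms @ 2/5 + 307.692ms (4/5)
3. 461.538ms @ 6/5 + 153.846ms (2/5)
4. 615.385ms @ 8/5 + 153.846ms (2/5)
5. 769.231ms @ 2 + 384.615ms (1)
6. 1153.846ms @ 3 + 384.615ms (1)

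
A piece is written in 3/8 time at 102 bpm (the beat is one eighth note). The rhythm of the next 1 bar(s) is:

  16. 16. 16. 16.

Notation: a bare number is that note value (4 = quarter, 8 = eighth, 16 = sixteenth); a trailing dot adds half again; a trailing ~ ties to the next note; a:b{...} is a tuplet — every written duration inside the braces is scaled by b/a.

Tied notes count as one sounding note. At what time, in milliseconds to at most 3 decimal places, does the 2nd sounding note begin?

note 2 onset = 3/4b = 441.176ms

1. 0.0ms @ 0 + 441.176ms (3/4)
2. 441.176ms @ 3/4 + 441.176ms (3/4)
3. 882.353ms @ 3/2 + 441.176ms (3/4)
4. 1323.529ms @ 9/4 + 441.176ms (3/4)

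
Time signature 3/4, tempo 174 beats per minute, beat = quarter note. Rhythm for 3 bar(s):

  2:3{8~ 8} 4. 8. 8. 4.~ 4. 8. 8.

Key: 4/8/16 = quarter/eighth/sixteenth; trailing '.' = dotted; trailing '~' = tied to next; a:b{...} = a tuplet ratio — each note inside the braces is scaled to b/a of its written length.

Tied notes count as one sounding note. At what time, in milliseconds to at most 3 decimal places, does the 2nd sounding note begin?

note 2 onset = 3/2b = 517.241ms

1. 0.0ms @ 0 + 517.241ms (3/2)
2. 517.241ms @ 3/2 + 517.241ms (3/2)
3. 1034.483ms @ 3 + 258.621ms (3/4)
4. 1293.103ms @ 15/4 + 258.621ms (3/4)
5. 1551.724ms @ 9/2 + 1034.483ms (3)
6. 2586.207ms @ 15/2 + 258.621ms (3/4)
7. 2844.828ms @ 33/4 + 258.621ms (3/4)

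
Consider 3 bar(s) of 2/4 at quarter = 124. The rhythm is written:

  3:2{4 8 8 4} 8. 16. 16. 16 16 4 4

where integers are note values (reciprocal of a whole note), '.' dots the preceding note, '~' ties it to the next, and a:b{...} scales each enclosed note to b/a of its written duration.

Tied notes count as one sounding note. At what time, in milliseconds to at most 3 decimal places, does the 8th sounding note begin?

1. 0.0ms @ 0 + 322.581ms (2/3)
2. 322.581ms @ 2/3 + 161.29ms (1/3)
3. 483.871ms @ 1 + 161.29ms (1/3)
4. 645.161ms @ 4/3 + 322.581ms (2/3)
5. 967.742ms @ 2 + 362.903ms (3/4)
6. 1330.645ms @ 11/4 + 181.452ms (3/8)
7. 1512.097ms @ 25/8 + 181.452ms (3/8)
8. 1693.548ms @ 7/2 + 120.968ms (1/4)
9. 1814.516ms @ 15/4 + 120.968ms (1/4)
10. 1935.484ms @ 4 + 483.871ms (1)
11. 2419.355ms @ 5 + 483.871ms (1)

note 8 onset = 7/2b = 1693.548ms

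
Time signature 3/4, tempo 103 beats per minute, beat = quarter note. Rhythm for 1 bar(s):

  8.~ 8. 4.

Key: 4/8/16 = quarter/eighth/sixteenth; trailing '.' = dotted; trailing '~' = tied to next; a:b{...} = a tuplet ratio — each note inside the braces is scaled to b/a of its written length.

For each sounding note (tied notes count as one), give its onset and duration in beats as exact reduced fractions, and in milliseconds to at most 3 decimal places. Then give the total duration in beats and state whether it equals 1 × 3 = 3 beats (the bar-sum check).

1) 0.0ms=0b +873.786ms=3/2b
2) 873.786ms=3/2b +873.786ms=3/2b
Σ=3b of 3 (103bpm 3/4) — PASS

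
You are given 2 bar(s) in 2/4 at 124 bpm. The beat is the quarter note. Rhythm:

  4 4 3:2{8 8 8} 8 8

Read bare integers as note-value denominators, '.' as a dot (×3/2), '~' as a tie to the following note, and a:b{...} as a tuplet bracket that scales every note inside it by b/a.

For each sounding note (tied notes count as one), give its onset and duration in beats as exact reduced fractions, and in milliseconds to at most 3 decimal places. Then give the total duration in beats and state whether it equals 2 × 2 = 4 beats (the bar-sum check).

1) 0.0ms=0b +483.871ms=1b
2) 483.871ms=1b +483.871ms=1b
3) 967.742ms=2b +161.29ms=1/3b
4) 1129.032ms=7/3b +161.29ms=1/3b
5) 1290.323ms=8/3b +161.29ms=1/3b
6) 1451.613ms=3b +241.935ms=1/2b
7) 1693.548ms=7/2b +241.935ms=1/2b
Σ=4b of 4 (124bpm 2/4) — PASS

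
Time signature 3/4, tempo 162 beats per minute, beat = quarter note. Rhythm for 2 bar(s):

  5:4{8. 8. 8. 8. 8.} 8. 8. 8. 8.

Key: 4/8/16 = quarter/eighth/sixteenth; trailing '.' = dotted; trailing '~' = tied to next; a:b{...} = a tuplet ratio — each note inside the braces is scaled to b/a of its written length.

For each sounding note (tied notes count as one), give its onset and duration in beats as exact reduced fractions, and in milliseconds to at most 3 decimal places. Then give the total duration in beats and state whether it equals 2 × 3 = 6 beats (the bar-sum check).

1) 0.0ms=0b +222.222ms=3/5b
2) 222.222ms=3/5b +222.222ms=3/5b
3) 444.444ms=6/5b +222.222ms=3/5b
4) 666.667ms=9/5b +222.222ms=3/5b
5) 888.889ms=12/5b +222.222ms=3/5b
6) 1111.111ms=3b +277.778ms=3/4b
7) 1388.889ms=15/4b +277.778ms=3/4b
8) 1666.667ms=9/2b +277.778ms=3/4b
9) 1944.444ms=21/4b +277.778ms=3/4b
Σ=6b of 6 (162bpm 3/4) — PASS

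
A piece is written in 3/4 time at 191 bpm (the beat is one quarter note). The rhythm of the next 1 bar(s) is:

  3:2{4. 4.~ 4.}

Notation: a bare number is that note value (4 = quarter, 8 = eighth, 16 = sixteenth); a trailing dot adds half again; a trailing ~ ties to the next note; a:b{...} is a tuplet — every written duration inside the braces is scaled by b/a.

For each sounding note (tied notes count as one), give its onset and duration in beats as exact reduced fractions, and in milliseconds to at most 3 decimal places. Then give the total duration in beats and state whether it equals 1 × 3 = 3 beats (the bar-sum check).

1) 0.0ms=0b +314.136ms=1b
2) 314.136ms=1b +628.272ms=2b
Σ=3b of 3 (191bpm 3/4) — PASS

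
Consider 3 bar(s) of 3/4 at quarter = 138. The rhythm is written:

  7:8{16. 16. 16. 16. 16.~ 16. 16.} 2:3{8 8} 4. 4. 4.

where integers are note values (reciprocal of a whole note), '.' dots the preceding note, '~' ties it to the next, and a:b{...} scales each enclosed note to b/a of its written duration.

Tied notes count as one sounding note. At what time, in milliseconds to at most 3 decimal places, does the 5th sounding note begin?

1. 0.0ms @ 0 + 186.335ms (3/7)
2. 186.335ms @ 3/7 + 186.335ms (3/7)
3. 372.671ms @ 6/7 + 186.335ms (3/7)
4. 559.006ms @ 9/7 + 186.335ms (3/7)
5. 745.342ms @ 12/7 + 372.671ms (6/7)
6. 1118.012ms @ 18/7 + 186.335ms (3/7)
7. 1304.348ms @ 3 + 326.087ms (3/4)
8. 1630.435ms @ 15/4 + 326.087ms (3/4)
9. 1956.522ms @ 9/2 + 652.174ms (3/2)
10. 2608.696ms @ 6 + 652.174ms (3/2)
11. 3260.87ms @ 15/2 + 652.174ms (3/2)

note 5 onset = 12/7b = 745.342ms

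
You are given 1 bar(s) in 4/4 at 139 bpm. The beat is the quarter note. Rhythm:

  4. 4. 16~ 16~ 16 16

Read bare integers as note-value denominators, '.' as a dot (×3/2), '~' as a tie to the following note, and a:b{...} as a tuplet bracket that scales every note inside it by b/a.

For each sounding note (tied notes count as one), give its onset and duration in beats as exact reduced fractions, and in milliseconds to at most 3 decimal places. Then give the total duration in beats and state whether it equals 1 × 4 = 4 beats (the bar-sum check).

1) 0.0ms=0b +647.482ms=3/2b
2) 647.482ms=3/2b +647.482ms=3/2b
3) 1294.964ms=3b +323.741ms=3/4b
4) 1618.705ms=15/4b +107.914ms=1/4b
Σ=4b of 4 (139bpm 4/4) — PASS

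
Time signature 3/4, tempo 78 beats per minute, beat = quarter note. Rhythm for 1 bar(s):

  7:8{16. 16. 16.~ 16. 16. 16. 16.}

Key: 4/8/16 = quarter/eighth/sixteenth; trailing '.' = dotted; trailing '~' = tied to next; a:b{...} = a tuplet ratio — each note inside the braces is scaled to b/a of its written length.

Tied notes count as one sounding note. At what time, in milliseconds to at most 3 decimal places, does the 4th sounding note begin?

note 4 onset = 12/7b = 1318.681ms

1. 0.0ms @ 0 + 329.67ms (3/7)
2. 329.67ms @ 3/7 + 329.67ms (3/7)
3. 659.341ms @ 6/7 + 659.341ms (6/7)
4. 1318.681ms @ 12/7 + 329.67ms (3/7)
5. 1648.352ms @ 15/7 + 329.67ms (3/7)
6. 1978.022ms @ 18/7 + 329.67ms (3/7)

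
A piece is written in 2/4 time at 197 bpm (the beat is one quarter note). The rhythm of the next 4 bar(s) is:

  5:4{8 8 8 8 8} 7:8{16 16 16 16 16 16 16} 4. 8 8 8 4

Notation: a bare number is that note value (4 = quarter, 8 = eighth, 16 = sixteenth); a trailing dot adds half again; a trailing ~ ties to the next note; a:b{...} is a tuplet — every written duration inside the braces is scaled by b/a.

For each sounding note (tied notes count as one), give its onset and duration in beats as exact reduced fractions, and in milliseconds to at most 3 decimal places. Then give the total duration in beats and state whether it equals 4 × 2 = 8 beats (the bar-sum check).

1) 0.0ms=0b +121.827ms=2/5b
2) 121.827ms=2/5b +121.827ms=2/5b
3) 243.655ms=4/5b +121.827ms=2/5b
4) 365.482ms=6/5b +121.827ms=2/5b
5) 487.31ms=8/5b +121.827ms=2/5b
6) 609.137ms=2b +87.02ms=2/7b
7) 696.157ms=16/7b +87.02ms=2/7b
8) 783.176ms=18/7b +87.02ms=2/7b
9) 870.196ms=20/7b +87.02ms=2/7b
10) 957.215ms=22/7b +87.02ms=2/7b
11) 1044.235ms=24/7b +87.02ms=2/7b
12) 1131.255ms=26/7b +87.02ms=2/7b
13) 1218.274ms=4b +456.853ms=3/2b
14) 1675.127ms=11/2b +152.284ms=1/2b
15) 1827.411ms=6b +152.284ms=1/2b
16) 1979.695ms=13/2b +152.284ms=1/2b
17) 2131.98ms=7b +304.569ms=1b
Σ=8b of 8 (197bpm 2/4) — PASS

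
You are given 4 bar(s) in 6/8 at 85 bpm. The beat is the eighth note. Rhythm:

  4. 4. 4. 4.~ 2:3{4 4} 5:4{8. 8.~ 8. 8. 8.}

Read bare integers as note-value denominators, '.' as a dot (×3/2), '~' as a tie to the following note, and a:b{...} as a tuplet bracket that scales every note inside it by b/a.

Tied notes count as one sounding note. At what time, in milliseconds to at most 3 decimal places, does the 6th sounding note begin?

note 6 onset = 18b = 12705.882ms

1. 0.0ms @ 0 + 2117.647ms (3)
2. 2117.647ms @ 3 + 2117.647ms (3)
3. 4235.294ms @ 6 + 2117.647ms (3)
4. 6352.941ms @ 9 + 4235.294ms (6)
5. 10588.235ms @ 15 + 2117.647ms (3)
6. 12705.882ms @ 18 + 847.059ms (6/5)
7. 13552.941ms @ 96/5 + 1694.118ms (12/5)
8. 15247.059ms @ 108/5 + 847.059ms (6/5)
9. 16094.118ms @ 114/5 + 847.059ms (6/5)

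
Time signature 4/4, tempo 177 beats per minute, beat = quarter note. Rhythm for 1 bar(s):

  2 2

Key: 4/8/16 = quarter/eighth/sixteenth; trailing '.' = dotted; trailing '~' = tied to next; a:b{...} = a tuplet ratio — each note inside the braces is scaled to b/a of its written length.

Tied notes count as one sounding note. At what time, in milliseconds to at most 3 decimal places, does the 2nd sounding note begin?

1. 0.0ms @ 0 + 677.966ms (2)
2. 677.966ms @ 2 + 677.966ms (2)

note 2 onset = 2b = 677.966ms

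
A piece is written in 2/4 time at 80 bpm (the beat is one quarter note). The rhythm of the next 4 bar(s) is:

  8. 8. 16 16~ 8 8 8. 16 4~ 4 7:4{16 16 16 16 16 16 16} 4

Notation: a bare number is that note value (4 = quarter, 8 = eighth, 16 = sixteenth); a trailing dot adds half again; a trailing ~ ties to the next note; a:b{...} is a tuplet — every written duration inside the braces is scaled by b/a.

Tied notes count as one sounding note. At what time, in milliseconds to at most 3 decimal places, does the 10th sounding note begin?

note 10 onset = 43/7b = 4607.143ms

1. 0.0ms @ 0 + 562.5ms (3/4)
2. 562.5ms @ 3/4 + 562.5ms (3/4)
3. 1125.0ms @ 3/2 + 187.5ms (1/4)
4. 1312.5ms @ 7/4 + 562.5ms (3/4)
5. 1875.0ms @ 5/2 + 375.0ms (1/2)
6. 2250.0ms @ 3 + 562.5ms (3/4)
7. 2812.5ms @ 15/4 + 187.5ms (1/4)
8. 3000.0ms @ 4 + 1500.0ms (2)
9. 4500.0ms @ 6 + 107.143ms (1/7)
10. 4607.143ms @ 43/7 + 107.143ms (1/7)
11. 4714.286ms @ 44/7 + 107.143ms (1/7)
12. 4821.429ms @ 45/7 + 107.143ms (1/7)
13. 4928.571ms @ 46/7 + 107.143ms (1/7)
14. 5035.714ms @ 47/7 + 107.143ms (1/7)
15. 5142.857ms @ 48/7 + 107.143ms (1/7)
16. 5250.0ms @ 7 + 750.0ms (1)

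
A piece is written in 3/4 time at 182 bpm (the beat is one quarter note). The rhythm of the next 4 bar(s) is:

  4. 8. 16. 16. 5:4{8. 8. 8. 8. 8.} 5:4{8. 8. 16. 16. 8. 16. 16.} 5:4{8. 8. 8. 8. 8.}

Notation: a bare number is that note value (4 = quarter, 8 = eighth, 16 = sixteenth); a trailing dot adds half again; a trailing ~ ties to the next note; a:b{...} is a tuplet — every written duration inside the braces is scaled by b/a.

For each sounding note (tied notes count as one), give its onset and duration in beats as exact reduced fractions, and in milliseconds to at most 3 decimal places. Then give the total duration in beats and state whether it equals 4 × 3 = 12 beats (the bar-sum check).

1) 0.0ms=0b +494.505ms=3/2b
2) 494.505ms=3/2b +247.253ms=3/4b
3) 741.758ms=9/4b +123.626ms=3/8b
4) 865.385ms=21/8b +123.626ms=3/8b
5) 989.011ms=3b +197.802ms=3/5b
6) 1186.813ms=18/5b +197.802ms=3/5b
7) 1384.615ms=21/5b +197.802ms=3/5b
8) 1582.418ms=24/5b +197.802ms=3/5b
9) 1780.22ms=27/5b +197.802ms=3/5b
10) 1978.022ms=6b +197.802ms=3/5b
11) 2175.824ms=33/5b +197.802ms=3/5b
12) 2373.626ms=36/5b +98.901ms=3/10b
13) 2472.527ms=15/2b +98.901ms=3/10b
14) 2571.429ms=39/5b +197.802ms=3/5b
15) 2769.231ms=42/5b +98.901ms=3/10b
16) 2868.132ms=87/10b +98.901ms=3/10b
17) 2967.033ms=9b +197.802ms=3/5b
18) 3164.835ms=48/5b +197.802ms=3/5b
19) 3362.637ms=51/5b +197.802ms=3/5b
20) 3560.44ms=54/5b +197.802ms=3/5b
21) 3758.242ms=57/5b +197.802ms=3/5b
Σ=12b of 12 (182bpm 3/4) — PASS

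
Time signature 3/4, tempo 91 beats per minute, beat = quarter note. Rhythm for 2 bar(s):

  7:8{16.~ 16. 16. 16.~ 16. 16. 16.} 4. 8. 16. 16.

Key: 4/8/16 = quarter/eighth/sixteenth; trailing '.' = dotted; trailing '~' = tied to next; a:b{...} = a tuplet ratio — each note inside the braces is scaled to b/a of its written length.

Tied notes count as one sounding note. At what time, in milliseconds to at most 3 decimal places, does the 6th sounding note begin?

note 6 onset = 3b = 1978.022ms

1. 0.0ms @ 0 + 565.149ms (6/7)
2. 565.149ms @ 6/7 + 282.575ms (3/7)
3. 847.724ms @ 9/7 + 565.149ms (6/7)
4. 1412.873ms @ 15/7 + 282.575ms (3/7)
5. 1695.447ms @ 18/7 + 282.575ms (3/7)
6. 1978.022ms @ 3 + 989.011ms (3/2)
7. 2967.033ms @ 9/2 + 494.505ms (3/4)
8. 3461.538ms @ 21/4 + 247.253ms (3/8)
9. 3708.791ms @ 45/8 + 247.253ms (3/8)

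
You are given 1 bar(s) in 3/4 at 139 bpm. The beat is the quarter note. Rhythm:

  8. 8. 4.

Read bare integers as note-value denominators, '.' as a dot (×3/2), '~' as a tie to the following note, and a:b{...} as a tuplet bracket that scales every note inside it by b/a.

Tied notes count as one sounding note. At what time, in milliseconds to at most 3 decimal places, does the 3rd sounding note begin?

1. 0.0ms @ 0 + 323.741ms (3/4)
2. 323.741ms @ 3/4 + 323.741ms (3/4)
3. 647.482ms @ 3/2 + 647.482ms (3/2)

note 3 onset = 3/2b = 647.482ms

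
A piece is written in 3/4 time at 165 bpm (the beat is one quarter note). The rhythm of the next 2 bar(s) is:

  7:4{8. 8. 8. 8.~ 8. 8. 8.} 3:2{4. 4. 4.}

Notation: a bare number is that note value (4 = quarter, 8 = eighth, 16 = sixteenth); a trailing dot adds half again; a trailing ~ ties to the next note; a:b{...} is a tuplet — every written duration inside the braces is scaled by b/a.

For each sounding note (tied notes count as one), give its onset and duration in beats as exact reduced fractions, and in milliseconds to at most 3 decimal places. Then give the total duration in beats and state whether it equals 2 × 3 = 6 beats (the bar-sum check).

1) 0.0ms=0b +155.844ms=3/7b
2) 155.844ms=3/7b +155.844ms=3/7b
3) 311.688ms=6/7b +155.844ms=3/7b
4) 467.532ms=9/7b +311.688ms=6/7b
5) 779.221ms=15/7b +155.844ms=3/7b
6) 935.065ms=18/7b +155.844ms=3/7b
7) 1090.909ms=3b +363.636ms=1b
8) 1454.545ms=4b +363.636ms=1b
9) 1818.182ms=5b +363.636ms=1b
Σ=6b of 6 (165bpm 3/4) — PASS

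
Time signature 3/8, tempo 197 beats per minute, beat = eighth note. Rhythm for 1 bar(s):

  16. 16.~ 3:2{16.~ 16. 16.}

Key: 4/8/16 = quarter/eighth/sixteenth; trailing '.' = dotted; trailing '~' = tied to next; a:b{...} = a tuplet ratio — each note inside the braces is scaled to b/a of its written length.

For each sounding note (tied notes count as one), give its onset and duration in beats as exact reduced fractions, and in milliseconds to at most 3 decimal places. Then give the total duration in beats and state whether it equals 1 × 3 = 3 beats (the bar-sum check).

1) 0.0ms=0b +228.426ms=3/4b
2) 228.426ms=3/4b +532.995ms=7/4b
3) 761.421ms=5/2b +152.284ms=1/2b
Σ=3b of 3 (197bpm 3/8) — PASS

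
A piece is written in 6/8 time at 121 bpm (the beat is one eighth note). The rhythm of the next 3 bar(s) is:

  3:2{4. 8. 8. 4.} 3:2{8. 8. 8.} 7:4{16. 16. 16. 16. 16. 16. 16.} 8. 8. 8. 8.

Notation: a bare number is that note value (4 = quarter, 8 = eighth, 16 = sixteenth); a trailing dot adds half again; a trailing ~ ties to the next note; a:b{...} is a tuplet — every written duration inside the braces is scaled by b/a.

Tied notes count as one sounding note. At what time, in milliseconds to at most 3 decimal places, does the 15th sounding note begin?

note 15 onset = 12b = 5950.413ms

1. 0.0ms @ 0 + 991.736ms (2)
2. 991.736ms @ 2 + 495.868ms (1)
3. 1487.603ms @ 3 + 495.868ms (1)
4. 1983.471ms @ 4 + 991.736ms (2)
5. 2975.207ms @ 6 + 495.868ms (1)
6. 3471.074ms @ 7 + 495.868ms (1)
7. 3966.942ms @ 8 + 495.868ms (1)
8. 4462.81ms @ 9 + 212.515ms (3/7)
9. 4675.325ms @ 66/7 + 212.515ms (3/7)
10. 4887.839ms @ 69/7 + 212.515ms (3/7)
11. 5100.354ms @ 72/7 + 212.515ms (3/7)
12. 5312.869ms @ 75/7 + 212.515ms (3/7)
13. 5525.384ms @ 78/7 + 212.515ms (3/7)
14. 5737.898ms @ 81/7 + 212.515ms (3/7)
15. 5950.413ms @ 12 + 743.802ms (3/2)
16. 6694.215ms @ 27/2 + 743.802ms (3/2)
17. 7438.017ms @ 15 + 743.802ms (3/2)
18. 8181.818ms @ 33/2 + 743.802ms (3/2)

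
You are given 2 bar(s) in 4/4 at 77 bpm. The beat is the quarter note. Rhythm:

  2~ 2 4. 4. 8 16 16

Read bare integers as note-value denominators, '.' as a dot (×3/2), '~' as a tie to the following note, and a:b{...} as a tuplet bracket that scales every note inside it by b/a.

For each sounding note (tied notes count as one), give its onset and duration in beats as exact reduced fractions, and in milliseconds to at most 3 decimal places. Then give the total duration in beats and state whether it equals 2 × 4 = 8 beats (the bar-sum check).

1) 0.0ms=0b +3116.883ms=4b
2) 3116.883ms=4b +1168.831ms=3/2b
3) 4285.714ms=11/2b +1168.831ms=3/2b
4) 5454.545ms=7b +389.61ms=1/2b
5) 5844.156ms=15/2b +194.805ms=1/4b
6) 6038.961ms=31/4b +194.805ms=1/4b
Σ=8b of 8 (77bpm 4/4) — PASS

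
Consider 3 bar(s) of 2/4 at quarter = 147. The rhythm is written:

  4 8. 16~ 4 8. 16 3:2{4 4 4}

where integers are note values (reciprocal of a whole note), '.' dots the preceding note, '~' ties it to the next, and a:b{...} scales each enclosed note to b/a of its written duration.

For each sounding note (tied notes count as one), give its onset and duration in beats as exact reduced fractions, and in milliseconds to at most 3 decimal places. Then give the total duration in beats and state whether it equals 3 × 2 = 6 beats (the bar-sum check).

1) 0.0ms=0b +408.163ms=1b
2) 408.163ms=1b +306.122ms=3/4b
3) 714.286ms=7/4b +510.204ms=5/4b
4) 1224.49ms=3b +306.122ms=3/4b
5) 1530.612ms=15/4b +102.041ms=1/4b
6) 1632.653ms=4b +272.109ms=2/3b
7) 1904.762ms=14/3b +272.109ms=2/3b
8) 2176.871ms=16/3b +272.109ms=2/3b
Σ=6b of 6 (147bpm 2/4) — PASS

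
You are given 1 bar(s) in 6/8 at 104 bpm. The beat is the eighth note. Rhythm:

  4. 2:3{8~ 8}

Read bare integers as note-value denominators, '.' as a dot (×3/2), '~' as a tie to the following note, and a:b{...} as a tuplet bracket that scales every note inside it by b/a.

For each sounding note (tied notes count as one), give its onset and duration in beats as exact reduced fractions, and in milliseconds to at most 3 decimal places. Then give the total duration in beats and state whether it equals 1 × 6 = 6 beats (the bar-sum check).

1) 0.0ms=0b +1730.769ms=3b
2) 1730.769ms=3b +1730.769ms=3b
Σ=6b of 6 (104bpm 6/8) — PASS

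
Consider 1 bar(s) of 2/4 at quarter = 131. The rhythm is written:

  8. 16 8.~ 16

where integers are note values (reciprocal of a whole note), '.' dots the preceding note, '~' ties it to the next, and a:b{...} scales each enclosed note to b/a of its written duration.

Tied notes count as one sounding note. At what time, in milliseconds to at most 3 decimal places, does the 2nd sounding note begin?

1. 0.0ms @ 0 + 343.511ms (3/4)
2. 343.511ms @ 3/4 + 114.504ms (1/4)
3. 458.015ms @ 1 + 458.015ms (1)

note 2 onset = 3/4b = 343.511ms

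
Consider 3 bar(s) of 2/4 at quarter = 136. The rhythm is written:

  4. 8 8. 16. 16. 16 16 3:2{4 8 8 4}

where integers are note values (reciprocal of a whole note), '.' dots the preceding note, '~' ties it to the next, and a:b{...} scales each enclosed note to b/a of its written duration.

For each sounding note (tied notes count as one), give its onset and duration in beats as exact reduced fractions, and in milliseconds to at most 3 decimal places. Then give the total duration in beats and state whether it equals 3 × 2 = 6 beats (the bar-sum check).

1) 0.0ms=0b +661.765ms=3/2b
2) 661.765ms=3/2b +220.588ms=1/2b
3) 882.353ms=2b +330.882ms=3/4b
4) 1213.235ms=11/4b +165.441ms=3/8b
5) 1378.676ms=25/8b +165.441ms=3/8b
6) 1544.118ms=7/2b +110.294ms=1/4b
7) 1654.412ms=15/4b +110.294ms=1/4b
8) 1764.706ms=4b +294.118ms=2/3b
9) 2058.824ms=14/3b +147.059ms=1/3b
10) 2205.882ms=5b +147.059ms=1/3b
11) 2352.941ms=16/3b +294.118ms=2/3b
Σ=6b of 6 (136bpm 2/4) — PASS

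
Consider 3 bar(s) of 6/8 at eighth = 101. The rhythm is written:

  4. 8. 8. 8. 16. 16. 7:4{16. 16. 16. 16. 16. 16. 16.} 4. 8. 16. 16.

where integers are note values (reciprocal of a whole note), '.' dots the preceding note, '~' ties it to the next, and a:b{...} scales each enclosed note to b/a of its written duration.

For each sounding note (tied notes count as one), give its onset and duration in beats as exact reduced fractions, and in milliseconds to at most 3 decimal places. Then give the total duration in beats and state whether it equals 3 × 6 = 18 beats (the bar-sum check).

1) 0.0ms=0b +1782.178ms=3b
2) 1782.178ms=3b +891.089ms=3/2b
3) 2673.267ms=9/2b +891.089ms=3/2b
4) 3564.356ms=6b +891.089ms=3/2b
5) 4455.446ms=15/2b +445.545ms=3/4b
6) 4900.99ms=33/4b +445.545ms=3/4b
7) 5346.535ms=9b +254.597ms=3/7b
8) 5601.132ms=66/7b +254.597ms=3/7b
9) 5855.728ms=69/7b +254.597ms=3/7b
10) 6110.325ms=72/7b +254.597ms=3/7b
11) 6364.922ms=75/7b +254.597ms=3/7b
12) 6619.519ms=78/7b +254.597ms=3/7b
13) 6874.116ms=81/7b +254.597ms=3/7b
14) 7128.713ms=12b +1782.178ms=3b
15) 8910.891ms=15b +891.089ms=3/2b
16) 9801.98ms=33/2b +445.545ms=3/4b
17) 10247.525ms=69/4b +445.545ms=3/4b
Σ=18b of 18 (101bpm 6/8) — PASS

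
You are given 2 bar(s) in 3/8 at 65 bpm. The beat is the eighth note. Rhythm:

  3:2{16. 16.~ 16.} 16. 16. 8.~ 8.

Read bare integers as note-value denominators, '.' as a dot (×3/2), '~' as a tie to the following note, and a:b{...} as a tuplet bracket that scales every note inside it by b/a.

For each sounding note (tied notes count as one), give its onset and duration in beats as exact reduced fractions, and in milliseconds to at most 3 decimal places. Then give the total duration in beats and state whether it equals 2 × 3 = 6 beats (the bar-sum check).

1) 0.0ms=0b +461.538ms=1/2b
2) 461.538ms=1/2b +923.077ms=1b
3) 1384.615ms=3/2b +692.308ms=3/4b
4) 2076.923ms=9/4b +692.308ms=3/4b
5) 2769.231ms=3b +2769.231ms=3b
Σ=6b of 6 (65bpm 3/8) — PASS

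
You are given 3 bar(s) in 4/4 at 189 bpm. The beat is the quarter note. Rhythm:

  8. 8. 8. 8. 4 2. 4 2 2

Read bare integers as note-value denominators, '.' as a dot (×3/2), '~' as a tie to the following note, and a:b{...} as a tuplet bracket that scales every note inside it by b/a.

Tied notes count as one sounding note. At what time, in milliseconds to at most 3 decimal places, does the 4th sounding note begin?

1. 0.0ms @ 0 + 238.095ms (3/4)
2. 238.095ms @ 3/4 + 238.095ms (3/4)
3. 476.19ms @ 3/2 + 238.095ms (3/4)
4. 714.286ms @ 9/4 + 238.095ms (3/4)
5. 952.381ms @ 3 + 317.46ms (1)
6. 1269.841ms @ 4 + 952.381ms (3)
7. 2222.222ms @ 7 + 317.46ms (1)
8. 2539.683ms @ 8 + 634.921ms (2)
9. 3174.603ms @ 10 + 634.921ms (2)

note 4 onset = 9/4b = 714.286ms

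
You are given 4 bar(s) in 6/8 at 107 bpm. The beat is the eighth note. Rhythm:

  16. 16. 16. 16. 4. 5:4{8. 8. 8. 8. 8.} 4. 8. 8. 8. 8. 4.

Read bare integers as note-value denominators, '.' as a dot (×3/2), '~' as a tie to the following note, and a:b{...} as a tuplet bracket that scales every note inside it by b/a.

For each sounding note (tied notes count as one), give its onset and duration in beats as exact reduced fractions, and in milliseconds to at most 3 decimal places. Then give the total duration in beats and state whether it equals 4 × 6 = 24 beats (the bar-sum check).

1) 0.0ms=0b +420.561ms=3/4b
2) 420.561ms=3/4b +420.561ms=3/4b
3) 841.121ms=3/2b +420.561ms=3/4b
4) 1261.682ms=9/4b +420.561ms=3/4b
5) 1682.243ms=3b +1682.243ms=3b
6) 3364.486ms=6b +672.897ms=6/5b
7) 4037.383ms=36/5b +672.897ms=6/5b
8) 4710.28ms=42/5b +672.897ms=6/5b
9) 5383.178ms=48/5b +672.897ms=6/5b
10) 6056.075ms=54/5b +672.897ms=6/5b
11) 6728.972ms=12b +1682.243ms=3b
12) 8411.215ms=15b +841.121ms=3/2b
13) 9252.336ms=33/2b +841.121ms=3/2b
14) 10093.458ms=18b +841.121ms=3/2b
15) 10934.579ms=39/2b +841.121ms=3/2b
16) 11775.701ms=21b +1682.243ms=3b
Σ=24b of 24 (107bpm 6/8) — PASS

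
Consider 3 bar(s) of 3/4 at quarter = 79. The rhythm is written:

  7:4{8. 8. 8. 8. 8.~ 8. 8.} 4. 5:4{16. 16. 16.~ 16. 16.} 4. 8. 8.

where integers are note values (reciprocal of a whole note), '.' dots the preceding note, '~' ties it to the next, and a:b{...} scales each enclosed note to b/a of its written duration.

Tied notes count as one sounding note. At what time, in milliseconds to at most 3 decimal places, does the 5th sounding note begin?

1. 0.0ms @ 0 + 325.497ms (3/7)
2. 325.497ms @ 3/7 + 325.497ms (3/7)
3. 650.995ms @ 6/7 + 325.497ms (3/7)
4. 976.492ms @ 9/7 + 325.497ms (3/7)
5. 1301.989ms @ 12/7 + 650.995ms (6/7)
6. 1952.984ms @ 18/7 + 325.497ms (3/7)
7. 2278.481ms @ 3 + 1139.241ms (3/2)
8. 3417.722ms @ 9/2 + 227.848ms (3/10)
9. 3645.57ms @ 24/5 + 227.848ms (3/10)
10. 3873.418ms @ 51/10 + 455.696ms (3/5)
11. 4329.114ms @ 57/10 + 227.848ms (3/10)
12. 4556.962ms @ 6 + 1139.241ms (3/2)
13. 5696.203ms @ 15/2 + 569.62ms (3/4)
14. 6265.823ms @ 33/4 + 569.62ms (3/4)

note 5 onset = 12/7b = 1301.989ms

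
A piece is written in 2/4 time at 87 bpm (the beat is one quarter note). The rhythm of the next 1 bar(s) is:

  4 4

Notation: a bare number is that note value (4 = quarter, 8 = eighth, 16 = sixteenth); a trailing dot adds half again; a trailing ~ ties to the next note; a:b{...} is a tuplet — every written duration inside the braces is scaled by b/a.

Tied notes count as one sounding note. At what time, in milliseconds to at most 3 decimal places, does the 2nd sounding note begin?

note 2 onset = 1b = 689.655ms

1. 0.0ms @ 0 + 689.655ms (1)
2. 689.655ms @ 1 + 689.655ms (1)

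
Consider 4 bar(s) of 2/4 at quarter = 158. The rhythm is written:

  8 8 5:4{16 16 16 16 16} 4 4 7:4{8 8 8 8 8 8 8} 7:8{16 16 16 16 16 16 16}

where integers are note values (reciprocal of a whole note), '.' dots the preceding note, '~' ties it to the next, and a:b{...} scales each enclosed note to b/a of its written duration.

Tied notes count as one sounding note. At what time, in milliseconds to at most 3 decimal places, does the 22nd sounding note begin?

1. 0.0ms @ 0 + 189.873ms (1/2)
2. 189.873ms @ 1/2 + 189.873ms (1/2)
3. 379.747ms @ 1 + 75.949ms (1/5)
4. 455.696ms @ 6/5 + 75.949ms (1/5)
5. 531.646ms @ 7/5 + 75.949ms (1/5)
6. 607.595ms @ 8/5 + 75.949ms (1/5)
7. 683.544ms @ 9/5 + 75.949ms (1/5)
8. 759.494ms @ 2 + 379.747ms (1)
9. 1139.241ms @ 3 + 379.747ms (1)
10. 1518.987ms @ 4 + 108.499ms (2/7)
11. 1627.486ms @ 30/7 + 108.499ms (2/7)
12. 1735.986ms @ 32/7 + 108.499ms (2/7)
13. 1844.485ms @ 34/7 + 108.499ms (2/7)
14. 1952.984ms @ 36/7 + 108.499ms (2/7)
15. 2061.483ms @ 38/7 + 108.499ms (2/7)
16. 2169.982ms @ 40/7 + 108.499ms (2/7)
17. 2278.481ms @ 6 + 108.499ms (2/7)
18. 2386.98ms @ 44/7 + 108.499ms (2/7)
19. 2495.479ms @ 46/7 + 108.499ms (2/7)
20. 2603.978ms @ 48/7 + 108.499ms (2/7)
21. 2712.477ms @ 50/7 + 108.499ms (2/7)
22. 2820.976ms @ 52/7 + 108.499ms (2/7)
23. 2929.476ms @ 54/7 + 108.499ms (2/7)

note 22 onset = 52/7b = 2820.976ms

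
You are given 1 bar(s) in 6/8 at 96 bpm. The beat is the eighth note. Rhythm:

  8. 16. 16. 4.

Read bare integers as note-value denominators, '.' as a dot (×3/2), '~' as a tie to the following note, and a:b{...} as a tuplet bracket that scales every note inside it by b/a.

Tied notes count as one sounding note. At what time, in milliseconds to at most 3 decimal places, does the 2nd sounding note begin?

note 2 onset = 3/2b = 937.5ms

1. 0.0ms @ 0 + 937.5ms (3/2)
2. 937.5ms @ 3/2 + 468.75ms (3/4)
3. 1406.25ms @ 9/4 + 468.75ms (3/4)
4. 1875.0ms @ 3 + 1875.0ms (3)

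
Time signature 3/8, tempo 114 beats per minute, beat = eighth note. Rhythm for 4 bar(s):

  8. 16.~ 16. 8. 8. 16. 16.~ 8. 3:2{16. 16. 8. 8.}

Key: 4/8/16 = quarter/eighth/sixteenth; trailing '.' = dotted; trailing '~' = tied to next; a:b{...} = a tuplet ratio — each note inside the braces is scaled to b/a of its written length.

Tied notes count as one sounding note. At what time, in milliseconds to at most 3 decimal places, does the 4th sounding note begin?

note 4 onset = 9/2b = 2368.421ms

1. 0.0ms @ 0 + 789.474ms (3/2)
2. 789.474ms @ 3/2 + 789.474ms (3/2)
3. 1578.947ms @ 3 + 789.474ms (3/2)
4. 2368.421ms @ 9/2 + 789.474ms (3/2)
5. 3157.895ms @ 6 + 394.737ms (3/4)
6. 3552.632ms @ 27/4 + 1184.211ms (9/4)
7. 4736.842ms @ 9 + 263.158ms (1/2)
8. 5000.0ms @ 19/2 + 263.158ms (1/2)
9. 5263.158ms @ 10 + 526.316ms (1)
10. 5789.474ms @ 11 + 526.316ms (1)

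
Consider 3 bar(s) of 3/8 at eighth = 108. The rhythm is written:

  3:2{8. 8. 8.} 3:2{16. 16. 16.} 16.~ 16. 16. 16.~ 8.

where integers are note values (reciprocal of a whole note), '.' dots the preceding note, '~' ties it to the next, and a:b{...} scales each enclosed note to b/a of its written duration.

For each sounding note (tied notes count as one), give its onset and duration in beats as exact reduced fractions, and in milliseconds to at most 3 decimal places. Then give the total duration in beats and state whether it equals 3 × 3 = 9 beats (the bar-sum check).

1) 0.0ms=0b +555.556ms=1b
2) 555.556ms=1b +555.556ms=1b
3) 1111.111ms=2b +555.556ms=1b
4) 1666.667ms=3b +277.778ms=1/2b
5) 1944.444ms=7/2b +277.778ms=1/2b
6) 2222.222ms=4b +277.778ms=1/2b
7) 2500.0ms=9/2b +833.333ms=3/2b
8) 3333.333ms=6b +416.667ms=3/4b
9) 3750.0ms=27/4b +1250.0ms=9/4b
Σ=9b of 9 (108bpm 3/8) — PASS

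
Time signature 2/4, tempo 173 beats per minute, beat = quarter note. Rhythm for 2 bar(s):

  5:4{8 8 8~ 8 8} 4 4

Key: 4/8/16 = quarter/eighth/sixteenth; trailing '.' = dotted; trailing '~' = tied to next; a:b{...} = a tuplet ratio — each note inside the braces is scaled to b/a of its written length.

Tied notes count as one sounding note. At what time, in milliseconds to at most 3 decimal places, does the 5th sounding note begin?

note 5 onset = 2b = 693.642ms

1. 0.0ms @ 0 + 138.728ms (2/5)
2. 138.728ms @ 2/5 + 138.728ms (2/5)
3. 277.457ms @ 4/5 + 277.457ms (4/5)
4. 554.913ms @ 8/5 + 138.728ms (2/5)
5. 693.642ms @ 2 + 346.821ms (1)
6. 1040.462ms @ 3 + 346.821ms (1)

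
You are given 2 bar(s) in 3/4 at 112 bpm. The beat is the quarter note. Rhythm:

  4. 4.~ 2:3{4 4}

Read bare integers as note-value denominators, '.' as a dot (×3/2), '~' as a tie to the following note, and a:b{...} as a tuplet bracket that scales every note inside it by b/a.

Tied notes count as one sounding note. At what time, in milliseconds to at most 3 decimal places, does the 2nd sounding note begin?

note 2 onset = 3/2b = 803.571ms

1. 0.0ms @ 0 + 803.571ms (3/2)
2. 803.571ms @ 3/2 + 1607.143ms (3)
3. 2410.714ms @ 9/2 + 803.571ms (3/2)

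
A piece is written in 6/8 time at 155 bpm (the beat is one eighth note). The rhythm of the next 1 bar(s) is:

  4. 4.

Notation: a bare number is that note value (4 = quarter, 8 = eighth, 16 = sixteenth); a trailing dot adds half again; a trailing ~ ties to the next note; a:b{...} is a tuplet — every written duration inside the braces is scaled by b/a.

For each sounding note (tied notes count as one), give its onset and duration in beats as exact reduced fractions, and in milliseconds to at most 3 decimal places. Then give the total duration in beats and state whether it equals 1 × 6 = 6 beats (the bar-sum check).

1) 0.0ms=0b +1161.29ms=3b
2) 1161.29ms=3b +1161.29ms=3b
Σ=6b of 6 (155bpm 6/8) — PASS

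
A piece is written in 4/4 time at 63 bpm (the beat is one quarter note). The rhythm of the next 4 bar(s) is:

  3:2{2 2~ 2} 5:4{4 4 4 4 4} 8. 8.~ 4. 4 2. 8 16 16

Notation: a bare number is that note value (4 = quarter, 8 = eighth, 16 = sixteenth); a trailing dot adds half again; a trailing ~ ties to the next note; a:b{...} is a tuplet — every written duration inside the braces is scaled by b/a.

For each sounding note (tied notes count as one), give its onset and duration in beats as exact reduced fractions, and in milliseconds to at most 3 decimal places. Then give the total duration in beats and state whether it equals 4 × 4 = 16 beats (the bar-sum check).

1) 0.0ms=0b +1269.841ms=4/3b
2) 1269.841ms=4/3b +2539.683ms=8/3b
3) 3809.524ms=4b +761.905ms=4/5b
4) 4571.429ms=24/5b +761.905ms=4/5b
5) 5333.333ms=28/5b +761.905ms=4/5b
6) 6095.238ms=32/5b +761.905ms=4/5b
7) 6857.143ms=36/5b +761.905ms=4/5b
8) 7619.048ms=8b +714.286ms=3/4b
9) 8333.333ms=35/4b +2142.857ms=9/4b
10) 10476.19ms=11b +952.381ms=1b
11) 11428.571ms=12b +2857.143ms=3b
12) 14285.714ms=15b +476.19ms=1/2b
13) 14761.905ms=31/2b +238.095ms=1/4b
14) 15000.0ms=63/4b +238.095ms=1/4b
Σ=16b of 16 (63bpm 4/4) — PASS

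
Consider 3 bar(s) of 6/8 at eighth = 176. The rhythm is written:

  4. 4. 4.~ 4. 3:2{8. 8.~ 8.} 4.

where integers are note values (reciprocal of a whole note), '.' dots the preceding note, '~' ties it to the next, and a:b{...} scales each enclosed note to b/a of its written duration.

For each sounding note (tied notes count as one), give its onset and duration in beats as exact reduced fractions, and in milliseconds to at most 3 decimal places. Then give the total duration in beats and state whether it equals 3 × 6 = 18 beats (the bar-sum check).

1) 0.0ms=0b +1022.727ms=3b
2) 1022.727ms=3b +1022.727ms=3b
3) 2045.455ms=6b +2045.455ms=6b
4) 4090.909ms=12b +340.909ms=1b
5) 4431.818ms=13b +681.818ms=2b
6) 5113.636ms=15b +1022.727ms=3b
Σ=18b of 18 (176bpm 6/8) — PASS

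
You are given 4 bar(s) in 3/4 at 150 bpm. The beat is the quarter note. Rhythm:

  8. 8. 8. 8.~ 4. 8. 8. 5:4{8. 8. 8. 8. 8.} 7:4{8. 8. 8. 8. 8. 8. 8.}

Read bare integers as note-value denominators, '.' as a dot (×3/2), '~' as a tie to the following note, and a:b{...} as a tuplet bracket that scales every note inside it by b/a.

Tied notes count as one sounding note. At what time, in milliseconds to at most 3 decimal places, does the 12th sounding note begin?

note 12 onset = 9b = 3600.0ms

1. 0.0ms @ 0 + 300.0ms (3/4)
2. 300.0ms @ 3/4 + 300.0ms (3/4)
3. 600.0ms @ 3/2 + 300.0ms (3/4)
4. 900.0ms @ 9/4 + 900.0ms (9/4)
5. 1800.0ms @ 9/2 + 300.0ms (3/4)
6. 2100.0ms @ 21/4 + 300.0ms (3/4)
7. 2400.0ms @ 6 + 240.0ms (3/5)
8. 2640.0ms @ 33/5 + 240.0ms (3/5)
9. 2880.0ms @ 36/5 + 240.0ms (3/5)
10. 3120.0ms @ 39/5 + 240.0ms (3/5)
11. 3360.0ms @ 42/5 + 240.0ms (3/5)
12. 3600.0ms @ 9 + 171.429ms (3/7)
13. 3771.429ms @ 66/7 + 171.429ms (3/7)
14. 3942.857ms @ 69/7 + 171.429ms (3/7)
15. 4114.286ms @ 72/7 + 171.429ms (3/7)
16. 4285.714ms @ 75/7 + 171.429ms (3/7)
17. 4457.143ms @ 78/7 + 171.429ms (3/7)
18. 4628.571ms @ 81/7 + 171.429ms (3/7)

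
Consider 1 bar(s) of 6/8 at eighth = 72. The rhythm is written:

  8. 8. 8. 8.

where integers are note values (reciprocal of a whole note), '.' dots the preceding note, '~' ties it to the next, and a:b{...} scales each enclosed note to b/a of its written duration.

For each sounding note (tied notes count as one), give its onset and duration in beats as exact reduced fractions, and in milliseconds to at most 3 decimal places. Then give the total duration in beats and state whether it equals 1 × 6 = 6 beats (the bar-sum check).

1) 0.0ms=0b +1250.0ms=3/2b
2) 1250.0ms=3/2b +1250.0ms=3/2b
3) 2500.0ms=3b +1250.0ms=3/2b
4) 3750.0ms=9/2b +1250.0ms=3/2b
Σ=6b of 6 (72bpm 6/8) — PASS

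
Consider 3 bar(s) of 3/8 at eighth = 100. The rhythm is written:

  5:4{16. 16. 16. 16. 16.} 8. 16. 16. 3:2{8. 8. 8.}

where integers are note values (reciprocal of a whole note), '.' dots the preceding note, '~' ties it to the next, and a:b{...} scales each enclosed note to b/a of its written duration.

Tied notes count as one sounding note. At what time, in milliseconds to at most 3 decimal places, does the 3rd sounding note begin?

1. 0.0ms @ 0 + 360.0ms (3/5)
2. 360.0ms @ 3/5 + 360.0ms (3/5)
3. 720.0ms @ 6/5 + 360.0ms (3/5)
4. 1080.0ms @ 9/5 + 360.0ms (3/5)
5. 1440.0ms @ 12/5 + 360.0ms (3/5)
6. 1800.0ms @ 3 + 900.0ms (3/2)
7. 2700.0ms @ 9/2 + 450.0ms (3/4)
8. 3150.0ms @ 21/4 + 450.0ms (3/4)
9. 3600.0ms @ 6 + 600.0ms (1)
10. 4200.0ms @ 7 + 600.0ms (1)
11. 4800.0ms @ 8 + 600.0ms (1)

note 3 onset = 6/5b = 720.0ms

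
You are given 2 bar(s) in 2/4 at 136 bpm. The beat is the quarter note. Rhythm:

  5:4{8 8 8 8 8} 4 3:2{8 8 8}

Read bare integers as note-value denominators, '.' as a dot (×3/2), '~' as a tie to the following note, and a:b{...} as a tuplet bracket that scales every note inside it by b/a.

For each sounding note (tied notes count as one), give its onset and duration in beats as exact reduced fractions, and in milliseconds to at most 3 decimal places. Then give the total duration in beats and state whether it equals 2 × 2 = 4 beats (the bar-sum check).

1) 0.0ms=0b +176.471ms=2/5b
2) 176.471ms=2/5b +176.471ms=2/5b
3) 352.941ms=4/5b +176.471ms=2/5b
4) 529.412ms=6/5b +176.471ms=2/5b
5) 705.882ms=8/5b +176.471ms=2/5b
6) 882.353ms=2b +441.176ms=1b
7) 1323.529ms=3b +147.059ms=1/3b
8) 1470.588ms=10/3b +147.059ms=1/3b
9) 1617.647ms=11/3b +147.059ms=1/3b
Σ=4b of 4 (136bpm 2/4) — PASS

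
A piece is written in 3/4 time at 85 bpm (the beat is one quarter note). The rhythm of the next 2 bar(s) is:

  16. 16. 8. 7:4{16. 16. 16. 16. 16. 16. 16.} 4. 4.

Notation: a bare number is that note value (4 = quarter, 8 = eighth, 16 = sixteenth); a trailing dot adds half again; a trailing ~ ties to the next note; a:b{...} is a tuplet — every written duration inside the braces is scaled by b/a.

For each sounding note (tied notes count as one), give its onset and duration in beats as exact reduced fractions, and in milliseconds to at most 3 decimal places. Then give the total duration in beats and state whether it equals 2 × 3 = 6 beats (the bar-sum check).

1) 0.0ms=0b +264.706ms=3/8b
2) 264.706ms=3/8b +264.706ms=3/8b
3) 529.412ms=3/4b +529.412ms=3/4b
4) 1058.824ms=3/2b +151.261ms=3/14b
5) 1210.084ms=12/7b +151.261ms=3/14b
6) 1361.345ms=27/14b +151.261ms=3/14b
7) 1512.605ms=15/7b +151.261ms=3/14b
8) 1663.866ms=33/14b +151.261ms=3/14b
9) 1815.126ms=18/7b +151.261ms=3/14b
10) 1966.387ms=39/14b +151.261ms=3/14b
11) 2117.647ms=3b +1058.824ms=3/2b
12) 3176.471ms=9/2b +1058.824ms=3/2b
Σ=6b of 6 (85bpm 3/4) — PASS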